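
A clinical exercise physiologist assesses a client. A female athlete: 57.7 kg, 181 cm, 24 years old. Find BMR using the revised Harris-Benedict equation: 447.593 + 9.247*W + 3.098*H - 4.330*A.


Intercept = 447.593
Weight contribution = 9.247 * 57.7 = 533.5519
Height contribution = 3.098 * 181 = 560.738
Age contribution = 4.33 * 24 = 103.92
BMR = 447.593 + 533.5519 + 560.738 - 103.92
= 1437.96 kcal/day

1437.96 kcal/day


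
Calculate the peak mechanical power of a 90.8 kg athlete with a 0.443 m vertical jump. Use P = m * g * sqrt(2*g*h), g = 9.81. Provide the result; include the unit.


First, sqrt(2gh) = sqrt(2 * 9.81 * 0.443)
= sqrt(8.69166) = 2.948162 m/s
Power = 90.8 * 9.81 * 2.948162 = 2626.07 W

2626.07 W


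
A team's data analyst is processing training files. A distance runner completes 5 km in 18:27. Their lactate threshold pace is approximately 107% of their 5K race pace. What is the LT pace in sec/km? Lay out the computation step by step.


Convert to seconds: 18 min 27 s = 1107 s
Pace per km = 1107 / 5 = 221.4 s/km
LT pace = 221.4 * 1.07 = 236.9 s/km

236.9 s/km


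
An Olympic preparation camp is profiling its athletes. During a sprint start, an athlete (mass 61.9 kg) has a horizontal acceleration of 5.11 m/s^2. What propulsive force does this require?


Propulsive force = mass * acceleration
= 61.9 kg * 5.11 m/s^2
= 316.31 N

316.31 N


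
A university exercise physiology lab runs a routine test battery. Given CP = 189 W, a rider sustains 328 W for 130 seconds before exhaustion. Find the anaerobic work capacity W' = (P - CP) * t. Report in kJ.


Excess power = 328 - 189 = 139 W
Work above CP = 139 * 130 = 18070 J
W' = 18.07 kJ

18.07 kJ


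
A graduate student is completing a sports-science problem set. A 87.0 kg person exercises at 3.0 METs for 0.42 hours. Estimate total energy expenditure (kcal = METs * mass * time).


Energy = METs * mass(kg) * time(h)
= 3.0 * 87.0 * 0.42
= 109.62 kcal

109.62 kcal


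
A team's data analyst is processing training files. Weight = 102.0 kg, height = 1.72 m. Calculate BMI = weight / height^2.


height^2 = 1.72^2 = 2.9584
BMI = 102.0 / 2.9584 = 34.48 kg/m^2

34.48 kg/m^2


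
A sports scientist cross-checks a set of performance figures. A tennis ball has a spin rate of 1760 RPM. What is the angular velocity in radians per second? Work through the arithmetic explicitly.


Convert RPM to rad/s: multiply by 2*pi and divide by 60
omega = 1760 * 2 * pi / 60
= 184.307 rad/s

184.307 rad/s


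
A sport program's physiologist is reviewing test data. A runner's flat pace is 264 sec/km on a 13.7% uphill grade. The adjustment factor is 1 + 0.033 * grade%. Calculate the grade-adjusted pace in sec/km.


Factor = 1 + 0.033 * 13.7 = 1.4521
Adjusted pace = 264 * 1.4521
= 383.35 sec/km

383.35 s/km


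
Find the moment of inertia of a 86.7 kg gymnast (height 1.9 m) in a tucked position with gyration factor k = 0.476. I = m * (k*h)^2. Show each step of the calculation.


Radius of gyration = 0.476 * 1.9 = 0.9044 m
I = 86.7 * 0.9044^2
= 86.7 * 0.817939
= 70.915 kg*m^2

70.915 kg*m^2


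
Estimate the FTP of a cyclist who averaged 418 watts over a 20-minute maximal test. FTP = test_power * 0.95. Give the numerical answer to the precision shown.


FTP = 418 * 0.95 = 397.1 W

397.1 W


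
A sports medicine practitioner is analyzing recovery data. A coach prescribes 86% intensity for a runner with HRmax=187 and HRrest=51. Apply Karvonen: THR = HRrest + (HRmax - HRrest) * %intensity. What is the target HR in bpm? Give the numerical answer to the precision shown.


Heart rate reserve = 187 - 51 = 136
Intensity fraction = 86 / 100 = 0.86
THR = 51 + 136 * 0.86 = 167.96 bpm

167.96 bpm


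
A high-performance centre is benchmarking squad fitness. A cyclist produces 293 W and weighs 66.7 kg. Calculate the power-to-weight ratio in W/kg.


P/W = power / mass
= 293 / 66.7
= 4.393 W/kg

4.393 W/kg


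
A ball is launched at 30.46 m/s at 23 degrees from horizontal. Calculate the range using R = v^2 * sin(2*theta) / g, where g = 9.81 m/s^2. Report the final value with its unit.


sin(2 * 23) = sin(46) = 0.71934
v^2 = 30.46^2 = 927.8116
R = 927.8116 * 0.71934 / 9.81
= 68.034 m

68.034 m


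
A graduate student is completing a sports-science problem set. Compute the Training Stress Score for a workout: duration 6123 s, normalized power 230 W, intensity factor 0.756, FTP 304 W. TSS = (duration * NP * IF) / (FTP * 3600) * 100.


Product = 6123 * 230 * 0.756 = 1064667.24
Base = 304 * 3600 = 1094400
TSS = 1064667.24 / 1094400 * 100 = 97.28

97.28 TSS


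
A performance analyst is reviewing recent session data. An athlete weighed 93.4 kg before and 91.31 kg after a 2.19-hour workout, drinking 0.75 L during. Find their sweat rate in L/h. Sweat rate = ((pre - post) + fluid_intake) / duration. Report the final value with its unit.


Body mass change = 2.09 kg
Total sweat loss = 2.09 + 0.75 = 2.84 L
Rate = 2.84 / 2.19 = 1.297 L/h

1.297 L/h


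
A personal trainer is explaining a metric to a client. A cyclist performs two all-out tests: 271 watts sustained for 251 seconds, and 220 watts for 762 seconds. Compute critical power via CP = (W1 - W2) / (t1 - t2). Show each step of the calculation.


W1 = P1 * t1 = 271 * 251 = 68021 J
W2 = P2 * t2 = 220 * 762 = 167640 J
CP = (68021 - 167640) / (251 - 762)
= 194.95 W

194.95 W


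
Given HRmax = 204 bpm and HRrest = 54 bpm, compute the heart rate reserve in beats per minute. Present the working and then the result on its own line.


Heart rate reserve = maximum HR minus resting HR
HRR = 204 - 54 = 150 bpm

150 bpm


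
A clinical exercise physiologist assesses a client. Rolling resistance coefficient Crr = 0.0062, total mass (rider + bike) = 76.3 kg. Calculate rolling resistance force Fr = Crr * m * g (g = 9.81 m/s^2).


Fr = Crr * m * g
= 0.0062 * 76.3 * 9.81
= 4.641 N

4.641 N


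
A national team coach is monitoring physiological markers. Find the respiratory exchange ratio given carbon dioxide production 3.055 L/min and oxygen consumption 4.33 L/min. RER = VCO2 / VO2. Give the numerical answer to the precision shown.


VCO2 = 3.055 L/min
VO2 = 4.33 L/min
RER = 3.055 / 4.33 = 0.7055

0.7055


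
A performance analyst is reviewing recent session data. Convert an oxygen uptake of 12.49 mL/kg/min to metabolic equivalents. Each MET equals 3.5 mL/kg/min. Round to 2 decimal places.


One MET = 3.5 mL/kg/min
Number of METs = 12.49 / 3.5
= 3.57 METs

3.57 METs


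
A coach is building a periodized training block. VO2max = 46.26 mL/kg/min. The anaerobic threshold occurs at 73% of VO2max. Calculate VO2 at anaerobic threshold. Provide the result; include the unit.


AT fraction = 73 / 100 = 0.73
AT VO2 = 46.26 * 0.73
= 33.77 mL/kg/min

33.77 mL/kg/min


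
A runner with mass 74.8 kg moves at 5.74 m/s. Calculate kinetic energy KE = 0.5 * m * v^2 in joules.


v^2 = 5.74^2 = 32.9476
KE = 0.5 * 74.8 * 32.9476
= 1232.24 J

1232.24 J


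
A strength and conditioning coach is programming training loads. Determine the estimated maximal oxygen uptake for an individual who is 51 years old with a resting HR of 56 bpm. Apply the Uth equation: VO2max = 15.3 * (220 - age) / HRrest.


HRmax = 220 - 51 = 169
VO2max = 15.3 * (169 / 56)
= 15.3 * 3.0179
= 46.17 mL/kg/min

46.17 mL/kg/min


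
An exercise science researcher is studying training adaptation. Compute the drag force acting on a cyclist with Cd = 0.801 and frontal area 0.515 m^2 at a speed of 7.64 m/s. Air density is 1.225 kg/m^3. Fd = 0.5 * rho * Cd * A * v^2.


Step 1: v^2 = 58.3696
Step 2: Fd = 0.5 * 1.225 * 0.801 * 0.515 * 58.3696
= 14.748 N

14.748 N


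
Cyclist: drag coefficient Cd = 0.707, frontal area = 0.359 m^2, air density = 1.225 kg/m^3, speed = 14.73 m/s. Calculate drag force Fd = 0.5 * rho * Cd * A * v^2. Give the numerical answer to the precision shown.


v^2 = 14.73^2 = 216.9729
Fd = 0.5 * 1.225 * 0.707 * 0.359 * 216.9729
= 33.731 N

33.731 N


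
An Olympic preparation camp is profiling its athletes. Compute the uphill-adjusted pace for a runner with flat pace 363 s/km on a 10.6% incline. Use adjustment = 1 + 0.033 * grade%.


Adjustment factor = 1 + 0.033 * 10.6 = 1.3498
Grade-adjusted pace = 363 * 1.3498 = 489.98 s/km

489.98 s/km


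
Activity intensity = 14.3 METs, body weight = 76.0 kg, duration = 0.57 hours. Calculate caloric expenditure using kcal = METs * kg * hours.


kcal = 14.3 * 76.0 * 0.57
= 1086.8 * 0.57
= 619.48 kcal

619.48 kcal


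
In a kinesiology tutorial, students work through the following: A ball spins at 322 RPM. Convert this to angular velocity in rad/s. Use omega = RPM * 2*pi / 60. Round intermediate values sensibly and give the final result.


omega = 322 * 2 * pi / 60
= 322 * 6.28318531 / 60
= 2023.186 / 60
= 33.72 rad/s

33.72 rad/s


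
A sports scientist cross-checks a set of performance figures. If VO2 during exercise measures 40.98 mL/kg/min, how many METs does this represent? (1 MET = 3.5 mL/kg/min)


METs = VO2 / 3.5 = 40.98 / 3.5 = 11.71

11.71 METs


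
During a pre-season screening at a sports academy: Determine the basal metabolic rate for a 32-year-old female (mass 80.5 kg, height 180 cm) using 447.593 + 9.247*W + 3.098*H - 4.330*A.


BMR = 447.593 + 9.247*80.5 + 3.098*180 - 4.330*32
= 1611.06 kcal/day

1611.06 kcal/day


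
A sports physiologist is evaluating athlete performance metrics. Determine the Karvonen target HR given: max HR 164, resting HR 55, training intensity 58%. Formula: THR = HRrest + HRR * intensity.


HRR = HRmax - HRrest = 164 - 55 = 109
THR = 55 + 109 * 0.58
= 118.22 bpm

118.22 bpm


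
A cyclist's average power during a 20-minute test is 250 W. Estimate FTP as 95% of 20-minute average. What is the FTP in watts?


FTP = 20-min power * 0.95
= 250 * 0.95
= 237.5 W

237.5 W


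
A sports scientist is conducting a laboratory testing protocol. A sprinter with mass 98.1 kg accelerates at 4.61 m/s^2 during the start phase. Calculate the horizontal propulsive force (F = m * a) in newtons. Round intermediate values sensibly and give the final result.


F = m * a
= 98.1 * 4.61
= 452.24 N

452.24 N


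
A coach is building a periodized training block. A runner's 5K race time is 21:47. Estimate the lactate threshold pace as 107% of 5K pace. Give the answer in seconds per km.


Total race time = 21*60 + 47 = 1307 seconds
5K pace = 1307 / 5 = 261.4 sec/km
LT pace = 261.4 * 1.07 = 279.7 sec/km

279.7 s/km


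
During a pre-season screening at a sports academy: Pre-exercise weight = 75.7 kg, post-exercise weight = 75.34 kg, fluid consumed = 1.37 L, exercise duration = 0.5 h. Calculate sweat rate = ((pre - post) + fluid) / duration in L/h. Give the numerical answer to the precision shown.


Weight loss = 75.7 - 75.34 = 0.36 kg (approx L)
Total sweat = 0.36 + 1.37 = 1.73 L
Sweat rate = 1.73 / 0.5 = 3.46 L/h

3.46 L/h


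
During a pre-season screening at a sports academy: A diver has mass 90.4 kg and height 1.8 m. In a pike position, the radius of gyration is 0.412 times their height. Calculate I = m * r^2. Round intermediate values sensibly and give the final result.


r = 0.412 * 1.8 = 0.7416 m
I = m * r^2 = 90.4 * 0.549971 = 49.717 kg*m^2

49.717 kg*m^2


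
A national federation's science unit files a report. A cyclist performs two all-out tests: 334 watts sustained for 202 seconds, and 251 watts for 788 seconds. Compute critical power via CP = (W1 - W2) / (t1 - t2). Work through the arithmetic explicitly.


W1 = P1 * t1 = 334 * 202 = 67468 J
W2 = P2 * t2 = 251 * 788 = 197788 J
CP = (67468 - 197788) / (202 - 788)
= 222.39 W

222.39 W


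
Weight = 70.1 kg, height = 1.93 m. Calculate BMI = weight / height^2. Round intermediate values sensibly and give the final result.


height^2 = 1.93^2 = 3.7249
BMI = 70.1 / 3.7249 = 18.82 kg/m^2

18.82 kg/m^2


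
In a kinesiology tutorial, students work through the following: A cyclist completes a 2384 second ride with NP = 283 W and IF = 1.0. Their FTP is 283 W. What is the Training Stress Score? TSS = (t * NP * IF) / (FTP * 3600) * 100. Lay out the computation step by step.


t * NP * IF = 2384 * 283 * 1.0 = 674672.0
FTP * 3600 = 1018800
TSS = (674672.0 / 1018800) * 100 = 66.22

66.22 TSS


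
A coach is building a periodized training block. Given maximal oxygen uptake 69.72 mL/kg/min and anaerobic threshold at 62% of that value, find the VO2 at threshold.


Percentage as decimal = 0.62
VO2 at AT = 69.72 * 0.62 = 43.23 mL/kg/min

43.23 mL/kg/min


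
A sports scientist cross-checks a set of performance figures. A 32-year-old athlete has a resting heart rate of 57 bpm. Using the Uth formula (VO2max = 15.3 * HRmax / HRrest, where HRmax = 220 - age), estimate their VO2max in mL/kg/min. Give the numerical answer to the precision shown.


HRmax = 220 - 32 = 188 bpm
Ratio = HRmax / HRrest = 188 / 57 = 3.2982
VO2max = 15.3 * 3.2982 = 50.46 mL/kg/min

50.46 mL/kg/min


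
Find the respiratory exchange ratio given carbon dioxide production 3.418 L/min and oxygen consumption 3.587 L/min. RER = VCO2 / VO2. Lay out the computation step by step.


VCO2 = 3.418 L/min
VO2 = 3.587 L/min
RER = 3.418 / 3.587 = 0.9529

0.9529


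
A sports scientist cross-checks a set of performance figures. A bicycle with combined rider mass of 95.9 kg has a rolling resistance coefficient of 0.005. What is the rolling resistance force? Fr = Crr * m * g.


Fr = 0.005 * 95.9 * 9.81
= 0.4795 * 9.81
= 4.704 N

4.704 N


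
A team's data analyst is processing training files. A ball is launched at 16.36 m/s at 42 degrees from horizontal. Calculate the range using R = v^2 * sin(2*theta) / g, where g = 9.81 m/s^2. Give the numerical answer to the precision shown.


sin(2 * 42) = sin(84) = 0.994522
v^2 = 16.36^2 = 267.6496
R = 267.6496 * 0.994522 / 9.81
= 27.134 m

27.134 m


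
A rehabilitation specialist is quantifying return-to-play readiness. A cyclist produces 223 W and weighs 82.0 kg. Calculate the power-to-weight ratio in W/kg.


P/W = power / mass
= 223 / 82.0
= 2.72 W/kg

2.72 W/kg


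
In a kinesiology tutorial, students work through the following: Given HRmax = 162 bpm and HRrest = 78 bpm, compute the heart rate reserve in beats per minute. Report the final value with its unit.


Heart rate reserve = maximum HR minus resting HR
HRR = 162 - 78 = 84 bpm

84 bpm


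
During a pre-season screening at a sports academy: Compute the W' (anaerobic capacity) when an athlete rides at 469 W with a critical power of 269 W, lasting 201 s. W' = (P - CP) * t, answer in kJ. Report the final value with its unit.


Above-CP power = 200 W
Duration = 201 s
W' = 200 * 201 = 40200 J
Convert: 40200 / 1000 = 40.2 kJ

40.2 kJ


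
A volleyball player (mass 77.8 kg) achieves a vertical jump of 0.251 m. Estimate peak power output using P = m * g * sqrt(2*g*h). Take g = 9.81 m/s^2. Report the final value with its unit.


2 * g * h = 2 * 9.81 * 0.251 = 4.92462
sqrt(4.92462) = 2.219148 m/s
P = 77.8 * 9.81 * 2.219148 = 1693.69 W

1693.69 W


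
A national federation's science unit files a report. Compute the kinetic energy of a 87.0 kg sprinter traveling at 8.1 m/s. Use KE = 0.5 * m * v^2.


Velocity squared = 65.61
KE = 0.5 * 87.0 * 65.61 = 2854.04 J

2854.04 J


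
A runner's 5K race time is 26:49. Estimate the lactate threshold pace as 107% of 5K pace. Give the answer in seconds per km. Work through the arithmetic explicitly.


Total race time = 26*60 + 49 = 1609 seconds
5K pace = 1609 / 5 = 321.8 sec/km
LT pace = 321.8 * 1.07 = 344.33 sec/km

344.33 s/km


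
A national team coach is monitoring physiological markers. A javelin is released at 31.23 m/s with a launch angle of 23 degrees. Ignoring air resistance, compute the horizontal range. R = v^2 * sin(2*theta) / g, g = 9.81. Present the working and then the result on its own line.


Launch speed squared = 975.3129
sin(2 * 23 deg) = 0.71934
Range = 975.3129 * 0.71934 / 9.81
= 71.517 m

71.517 m


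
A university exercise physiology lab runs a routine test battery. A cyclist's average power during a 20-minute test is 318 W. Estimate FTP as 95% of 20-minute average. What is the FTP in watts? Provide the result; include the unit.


FTP = 20-min power * 0.95
= 318 * 0.95
= 302.1 W

302.1 W


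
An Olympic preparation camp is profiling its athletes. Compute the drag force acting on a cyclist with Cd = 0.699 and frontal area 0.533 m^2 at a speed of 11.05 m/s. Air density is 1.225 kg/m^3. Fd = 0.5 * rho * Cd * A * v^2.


Step 1: v^2 = 122.1025
Step 2: Fd = 0.5 * 1.225 * 0.699 * 0.533 * 122.1025
= 27.863 N

27.863 N


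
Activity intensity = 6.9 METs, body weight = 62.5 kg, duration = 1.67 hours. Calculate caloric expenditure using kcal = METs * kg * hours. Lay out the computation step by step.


kcal = 6.9 * 62.5 * 1.67
= 431.25 * 1.67
= 720.19 kcal

720.19 kcal


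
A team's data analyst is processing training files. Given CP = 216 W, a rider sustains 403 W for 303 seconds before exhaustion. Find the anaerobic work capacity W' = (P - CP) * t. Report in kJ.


Excess power = 403 - 216 = 187 W
Work above CP = 187 * 303 = 56661 J
W' = 56.661 kJ

56.661 kJ


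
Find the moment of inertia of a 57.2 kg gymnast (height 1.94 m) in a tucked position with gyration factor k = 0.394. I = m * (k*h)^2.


Radius of gyration = 0.394 * 1.94 = 0.76436 m
I = 57.2 * 0.76436^2
= 57.2 * 0.584246
= 33.419 kg*m^2

33.419 kg*m^2


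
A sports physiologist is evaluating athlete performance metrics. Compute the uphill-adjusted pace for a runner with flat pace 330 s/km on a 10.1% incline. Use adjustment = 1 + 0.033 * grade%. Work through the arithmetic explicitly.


Adjustment factor = 1 + 0.033 * 10.1 = 1.3333
Grade-adjusted pace = 330 * 1.3333 = 439.99 s/km

439.99 s/km


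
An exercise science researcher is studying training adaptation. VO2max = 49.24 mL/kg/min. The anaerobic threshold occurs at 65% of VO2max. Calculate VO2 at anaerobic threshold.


AT fraction = 65 / 100 = 0.65
AT VO2 = 49.24 * 0.65
= 32.01 mL/kg/min

32.01 mL/kg/min


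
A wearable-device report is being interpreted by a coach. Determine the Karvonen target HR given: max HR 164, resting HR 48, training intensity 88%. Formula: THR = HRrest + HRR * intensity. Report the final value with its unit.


HRR = HRmax - HRrest = 164 - 48 = 116
THR = 48 + 116 * 0.88
= 150.08 bpm

150.08 bpm


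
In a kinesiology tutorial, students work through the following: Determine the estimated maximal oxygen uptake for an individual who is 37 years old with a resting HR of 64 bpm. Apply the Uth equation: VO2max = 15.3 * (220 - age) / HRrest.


HRmax = 220 - 37 = 183
VO2max = 15.3 * (183 / 64)
= 15.3 * 2.8594
= 43.75 mL/kg/min

43.75 mL/kg/min


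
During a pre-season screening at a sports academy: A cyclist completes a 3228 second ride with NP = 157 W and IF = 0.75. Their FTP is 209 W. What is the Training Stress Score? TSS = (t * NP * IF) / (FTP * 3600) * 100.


t * NP * IF = 3228 * 157 * 0.75 = 380097.0
FTP * 3600 = 752400
TSS = (380097.0 / 752400) * 100 = 50.52

50.52 TSS


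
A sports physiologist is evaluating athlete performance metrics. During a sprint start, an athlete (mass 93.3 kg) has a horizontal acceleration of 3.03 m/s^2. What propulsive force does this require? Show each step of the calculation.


Propulsive force = mass * acceleration
= 93.3 kg * 3.03 m/s^2
= 282.7 N

282.7 N


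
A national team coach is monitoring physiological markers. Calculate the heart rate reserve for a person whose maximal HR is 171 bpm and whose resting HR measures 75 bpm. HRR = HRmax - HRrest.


HRmax = 171 bpm
HRrest = 75 bpm
HRR = 171 - 75 = 96 bpm

96 bpm


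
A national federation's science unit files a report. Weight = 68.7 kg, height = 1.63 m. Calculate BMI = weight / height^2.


height^2 = 1.63^2 = 2.6569
BMI = 68.7 / 2.6569 = 25.86 kg/m^2

25.86 kg/m^2


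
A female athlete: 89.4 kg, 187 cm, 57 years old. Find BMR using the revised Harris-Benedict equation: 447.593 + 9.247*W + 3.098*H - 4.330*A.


Intercept = 447.593
Weight contribution = 9.247 * 89.4 = 826.6818
Height contribution = 3.098 * 187 = 579.326
Age contribution = 4.33 * 57 = 246.81
BMR = 447.593 + 826.6818 + 579.326 - 246.81
= 1606.79 kcal/day

1606.79 kcal/day


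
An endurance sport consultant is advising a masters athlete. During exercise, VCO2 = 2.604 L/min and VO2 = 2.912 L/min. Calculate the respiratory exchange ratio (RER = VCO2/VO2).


RER = VCO2 / VO2
= 2.604 / 2.912
= 0.8942

0.8942


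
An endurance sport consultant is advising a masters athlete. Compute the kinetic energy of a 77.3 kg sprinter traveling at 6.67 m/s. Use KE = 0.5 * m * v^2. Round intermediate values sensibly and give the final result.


Velocity squared = 44.4889
KE = 0.5 * 77.3 * 44.4889 = 1719.5 J

1719.5 J


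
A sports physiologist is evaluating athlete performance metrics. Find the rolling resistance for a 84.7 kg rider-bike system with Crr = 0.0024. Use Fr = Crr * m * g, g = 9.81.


m * g = 84.7 * 9.81 = 830.907 N
Fr = 0.0024 * 830.907 = 1.994 N

1.994 N


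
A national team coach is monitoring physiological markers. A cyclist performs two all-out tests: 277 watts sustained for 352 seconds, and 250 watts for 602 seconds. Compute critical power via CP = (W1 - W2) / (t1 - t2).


W1 = P1 * t1 = 277 * 352 = 97504 J
W2 = P2 * t2 = 250 * 602 = 150500 J
CP = (97504 - 150500) / (352 - 602)
= 211.98 W

211.98 W


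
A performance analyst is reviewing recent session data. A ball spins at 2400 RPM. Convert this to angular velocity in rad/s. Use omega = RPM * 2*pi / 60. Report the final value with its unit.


omega = 2400 * 2 * pi / 60
= 2400 * 6.28318531 / 60
= 15079.645 / 60
= 251.327 rad/s

251.327 rad/s


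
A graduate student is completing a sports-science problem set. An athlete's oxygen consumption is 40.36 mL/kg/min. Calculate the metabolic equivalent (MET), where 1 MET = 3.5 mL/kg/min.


MET = VO2 / 3.5
= 40.36 / 3.5
= 11.53 METs

11.53 METs


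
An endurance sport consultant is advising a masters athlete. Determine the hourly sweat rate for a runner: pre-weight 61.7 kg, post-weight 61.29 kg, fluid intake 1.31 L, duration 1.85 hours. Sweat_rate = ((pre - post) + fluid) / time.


Mass lost = 61.7 - 61.29 = 0.41 kg
Add fluid consumed: 0.41 + 1.31 = 1.72 L total sweat
Sweat rate = 1.72 / 1.85 = 0.93 L/h

0.93 L/h


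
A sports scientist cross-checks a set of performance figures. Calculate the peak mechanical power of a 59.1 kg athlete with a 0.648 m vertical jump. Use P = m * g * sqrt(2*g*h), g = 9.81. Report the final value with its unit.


First, sqrt(2gh) = sqrt(2 * 9.81 * 0.648)
= sqrt(12.71376) = 3.565636 m/s
Power = 59.1 * 9.81 * 3.565636 = 2067.25 W

2067.25 W


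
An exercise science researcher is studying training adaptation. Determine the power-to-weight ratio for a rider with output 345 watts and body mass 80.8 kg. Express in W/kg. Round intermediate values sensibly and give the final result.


P/W = 345 / 80.8 = 4.27 W/kg

4.27 W/kg


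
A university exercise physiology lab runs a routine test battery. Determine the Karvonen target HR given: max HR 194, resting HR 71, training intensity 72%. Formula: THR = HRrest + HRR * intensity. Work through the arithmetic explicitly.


HRR = HRmax - HRrest = 194 - 71 = 123
THR = 71 + 123 * 0.72
= 159.56 bpm

159.56 bpm


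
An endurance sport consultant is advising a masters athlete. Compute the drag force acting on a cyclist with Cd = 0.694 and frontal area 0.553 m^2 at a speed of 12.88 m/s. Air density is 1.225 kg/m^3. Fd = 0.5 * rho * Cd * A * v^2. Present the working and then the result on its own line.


Step 1: v^2 = 165.8944
Step 2: Fd = 0.5 * 1.225 * 0.694 * 0.553 * 165.8944
= 38.996 N

38.996 N


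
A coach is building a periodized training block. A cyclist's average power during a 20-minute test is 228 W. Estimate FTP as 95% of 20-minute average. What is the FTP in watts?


FTP = 20-min power * 0.95
= 228 * 0.95
= 216.6 W

216.6 W


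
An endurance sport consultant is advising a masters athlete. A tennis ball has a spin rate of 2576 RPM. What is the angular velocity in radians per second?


Convert RPM to rad/s: multiply by 2*pi and divide by 60
omega = 2576 * 2 * pi / 60
= 269.758 rad/s

269.758 rad/s


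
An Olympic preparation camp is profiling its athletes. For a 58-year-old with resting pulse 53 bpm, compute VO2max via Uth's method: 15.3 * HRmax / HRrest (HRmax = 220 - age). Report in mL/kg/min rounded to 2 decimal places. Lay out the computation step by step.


Step 1: HRmax = 220 - 58 = 162 bpm
Step 2: Ratio = 162 / 53 = 3.0566
Step 3: VO2max = 15.3 * 3.0566 = 46.77 mL/kg/min

46.77 mL/kg/min


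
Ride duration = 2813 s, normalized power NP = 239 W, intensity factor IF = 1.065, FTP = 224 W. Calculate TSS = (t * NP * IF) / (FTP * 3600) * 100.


Numerator = 2813 * 239 * 1.065 = 716006.955
Denominator = 224 * 3600 = 806400
TSS = 716006.955 / 806400 * 100
= 88.79

88.79 TSS


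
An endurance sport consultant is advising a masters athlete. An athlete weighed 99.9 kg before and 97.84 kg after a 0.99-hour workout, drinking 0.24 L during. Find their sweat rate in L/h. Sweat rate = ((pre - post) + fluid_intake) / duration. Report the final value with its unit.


Body mass change = 2.06 kg
Total sweat loss = 2.06 + 0.24 = 2.3 L
Rate = 2.3 / 0.99 = 2.323 L/h

2.323 L/h


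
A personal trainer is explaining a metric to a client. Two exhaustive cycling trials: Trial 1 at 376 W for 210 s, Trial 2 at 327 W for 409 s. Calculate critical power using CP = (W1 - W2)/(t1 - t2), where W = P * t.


W1 = 376 * 210 = 78960 J
W2 = 327 * 409 = 133743 J
CP = (78960 - 133743) / (210 - 409)
= -54783 / -199
= 275.29 W

275.29 W


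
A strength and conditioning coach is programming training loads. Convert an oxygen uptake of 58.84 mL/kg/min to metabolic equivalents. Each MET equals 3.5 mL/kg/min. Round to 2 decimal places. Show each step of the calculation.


One MET = 3.5 mL/kg/min
Number of METs = 58.84 / 3.5
= 16.81 METs

16.81 METs


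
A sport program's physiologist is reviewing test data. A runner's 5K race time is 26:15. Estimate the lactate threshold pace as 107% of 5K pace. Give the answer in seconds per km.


Total race time = 26*60 + 15 = 1575 seconds
5K pace = 1575 / 5 = 315.0 sec/km
LT pace = 315.0 * 1.07 = 337.05 sec/km

337.05 s/km


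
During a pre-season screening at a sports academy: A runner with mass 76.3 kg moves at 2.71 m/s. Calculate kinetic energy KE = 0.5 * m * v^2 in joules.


v^2 = 2.71^2 = 7.3441
KE = 0.5 * 76.3 * 7.3441
= 280.18 J

280.18 J


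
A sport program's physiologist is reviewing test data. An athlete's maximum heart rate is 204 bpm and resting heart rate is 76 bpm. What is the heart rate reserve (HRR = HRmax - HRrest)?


HRR = HRmax - HRrest
= 204 - 76
= 128 bpm

128 bpm


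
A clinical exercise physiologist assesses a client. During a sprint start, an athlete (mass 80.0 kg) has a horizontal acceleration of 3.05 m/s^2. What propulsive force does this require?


Propulsive force = mass * acceleration
= 80.0 kg * 3.05 m/s^2
= 244.0 N

244.0 N


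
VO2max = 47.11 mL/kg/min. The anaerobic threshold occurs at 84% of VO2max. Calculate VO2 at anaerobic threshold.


AT fraction = 84 / 100 = 0.84
AT VO2 = 47.11 * 0.84
= 39.57 mL/kg/min

39.57 mL/kg/min


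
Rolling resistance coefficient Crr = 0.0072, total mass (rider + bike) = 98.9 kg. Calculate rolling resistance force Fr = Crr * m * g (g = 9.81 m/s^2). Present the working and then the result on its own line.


Fr = Crr * m * g
= 0.0072 * 98.9 * 9.81
= 6.986 N

6.986 N


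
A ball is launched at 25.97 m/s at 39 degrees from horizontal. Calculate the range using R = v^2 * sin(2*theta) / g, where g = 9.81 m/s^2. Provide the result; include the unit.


sin(2 * 39) = sin(78) = 0.978148
v^2 = 25.97^2 = 674.4409
R = 674.4409 * 0.978148 / 9.81
= 67.248 m

67.248 m


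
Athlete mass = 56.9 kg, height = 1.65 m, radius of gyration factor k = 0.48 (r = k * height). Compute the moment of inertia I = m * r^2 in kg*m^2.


r = k * height = 0.48 * 1.65 = 0.792 m
r^2 = 0.792^2 = 0.627264
I = 56.9 * 0.627264 = 35.691 kg*m^2

35.691 kg*m^2


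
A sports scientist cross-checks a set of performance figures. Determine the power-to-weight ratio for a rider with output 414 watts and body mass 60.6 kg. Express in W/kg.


P/W = 414 / 60.6 = 6.832 W/kg

6.832 W/kg


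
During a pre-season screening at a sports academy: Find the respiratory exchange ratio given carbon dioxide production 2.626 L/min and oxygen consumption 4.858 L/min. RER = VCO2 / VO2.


VCO2 = 2.626 L/min
VO2 = 4.858 L/min
RER = 2.626 / 4.858 = 0.5406

0.5406


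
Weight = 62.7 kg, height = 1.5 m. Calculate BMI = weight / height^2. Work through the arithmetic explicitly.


height^2 = 1.5^2 = 2.25
BMI = 62.7 / 2.25 = 27.87 kg/m^2

27.87 kg/m^2


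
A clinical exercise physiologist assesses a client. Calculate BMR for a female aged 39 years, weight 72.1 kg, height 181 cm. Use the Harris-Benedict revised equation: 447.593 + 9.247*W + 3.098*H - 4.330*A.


Substituting values:
W term = 9.247 * 72.1 = 666.7087
H term = 3.098 * 181 = 560.738
A term = 4.330 * 39 = 168.87
BMR = 1506.17 kcal/day

1506.17 kcal/day


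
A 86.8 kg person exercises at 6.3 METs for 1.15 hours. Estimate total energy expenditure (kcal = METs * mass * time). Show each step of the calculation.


Energy = METs * mass(kg) * time(h)
= 6.3 * 86.8 * 1.15
= 628.87 kcal

628.87 kcal


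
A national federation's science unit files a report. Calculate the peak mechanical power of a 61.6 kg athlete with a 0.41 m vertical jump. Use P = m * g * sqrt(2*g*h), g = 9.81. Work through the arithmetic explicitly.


First, sqrt(2gh) = sqrt(2 * 9.81 * 0.41)
= sqrt(8.0442) = 2.83623 m/s
Power = 61.6 * 9.81 * 2.83623 = 1713.92 W

1713.92 W


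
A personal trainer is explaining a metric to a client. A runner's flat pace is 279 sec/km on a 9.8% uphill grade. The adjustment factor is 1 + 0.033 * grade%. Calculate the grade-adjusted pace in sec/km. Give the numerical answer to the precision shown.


Factor = 1 + 0.033 * 9.8 = 1.3234
Adjusted pace = 279 * 1.3234
= 369.23 sec/km

369.23 s/km


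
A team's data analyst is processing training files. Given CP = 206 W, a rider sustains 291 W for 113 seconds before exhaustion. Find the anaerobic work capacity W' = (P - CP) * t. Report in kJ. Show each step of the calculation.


Excess power = 291 - 206 = 85 W
Work above CP = 85 * 113 = 9605 J
W' = 9.605 kJ

9.605 kJ


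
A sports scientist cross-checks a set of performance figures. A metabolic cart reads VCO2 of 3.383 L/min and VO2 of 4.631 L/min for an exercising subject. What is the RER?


RER = VCO2 / VO2 = 3.383 / 4.631 = 0.7305

0.7305


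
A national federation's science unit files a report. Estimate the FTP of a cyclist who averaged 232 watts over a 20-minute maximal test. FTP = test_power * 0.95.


FTP = 232 * 0.95 = 220.4 W

220.4 W


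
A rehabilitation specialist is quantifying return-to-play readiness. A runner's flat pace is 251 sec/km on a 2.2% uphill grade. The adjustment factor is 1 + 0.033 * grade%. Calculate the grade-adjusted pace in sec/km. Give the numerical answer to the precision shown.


Factor = 1 + 0.033 * 2.2 = 1.0726
Adjusted pace = 251 * 1.0726
= 269.22 sec/km

269.22 s/km


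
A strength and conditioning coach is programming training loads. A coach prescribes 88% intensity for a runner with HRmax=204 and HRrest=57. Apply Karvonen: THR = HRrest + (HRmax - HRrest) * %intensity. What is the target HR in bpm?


Heart rate reserve = 204 - 57 = 147
Intensity fraction = 88 / 100 = 0.88
THR = 57 + 147 * 0.88 = 186.36 bpm

186.36 bpm


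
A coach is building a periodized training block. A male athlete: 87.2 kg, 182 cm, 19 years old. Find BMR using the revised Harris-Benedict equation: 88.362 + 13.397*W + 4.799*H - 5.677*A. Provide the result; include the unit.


Intercept = 88.362
Weight contribution = 13.397 * 87.2 = 1168.2184
Height contribution = 4.799 * 182 = 873.418
Age contribution = 5.677 * 19 = 107.863
BMR = 88.362 + 1168.2184 + 873.418 - 107.863
= 2022.14 kcal/day

2022.14 kcal/day


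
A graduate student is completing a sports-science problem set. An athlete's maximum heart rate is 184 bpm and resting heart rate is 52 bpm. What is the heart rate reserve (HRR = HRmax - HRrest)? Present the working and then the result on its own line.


HRR = HRmax - HRrest
= 184 - 52
= 132 bpm

132 bpm


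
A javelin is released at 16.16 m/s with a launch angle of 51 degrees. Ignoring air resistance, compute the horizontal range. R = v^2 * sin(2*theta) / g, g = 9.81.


Launch speed squared = 261.1456
sin(2 * 51 deg) = 0.978148
Range = 261.1456 * 0.978148 / 9.81
= 26.039 m

26.039 m


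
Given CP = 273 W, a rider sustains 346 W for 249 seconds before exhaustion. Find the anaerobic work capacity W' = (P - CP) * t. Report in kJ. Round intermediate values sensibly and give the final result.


Excess power = 346 - 273 = 73 W
Work above CP = 73 * 249 = 18177 J
W' = 18.177 kJ

18.177 kJ


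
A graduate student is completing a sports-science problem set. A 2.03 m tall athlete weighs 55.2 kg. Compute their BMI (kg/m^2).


height^2 = 4.1209 m^2
BMI = 55.2 / 4.1209 = 13.4 kg/m^2

13.4 kg/m^2


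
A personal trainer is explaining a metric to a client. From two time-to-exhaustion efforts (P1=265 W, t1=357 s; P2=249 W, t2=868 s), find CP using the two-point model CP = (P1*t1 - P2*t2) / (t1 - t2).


Work in trial 1 = 94605 J
Work in trial 2 = 216132 J
Delta work = -121527 J
Delta time = -511 s
CP = -121527 / -511 = 237.82 W

237.82 W


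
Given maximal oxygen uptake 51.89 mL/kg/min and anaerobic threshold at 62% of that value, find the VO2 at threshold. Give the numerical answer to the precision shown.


Percentage as decimal = 0.62
VO2 at AT = 51.89 * 0.62 = 32.17 mL/kg/min

32.17 mL/kg/min


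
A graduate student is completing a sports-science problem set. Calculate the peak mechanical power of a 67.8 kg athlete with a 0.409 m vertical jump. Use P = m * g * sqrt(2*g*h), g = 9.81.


First, sqrt(2gh) = sqrt(2 * 9.81 * 0.409)
= sqrt(8.02458) = 2.832769 m/s
Power = 67.8 * 9.81 * 2.832769 = 1884.13 W

1884.13 W


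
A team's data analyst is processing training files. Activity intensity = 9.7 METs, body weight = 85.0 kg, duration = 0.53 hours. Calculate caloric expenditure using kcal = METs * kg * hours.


kcal = 9.7 * 85.0 * 0.53
= 824.5 * 0.53
= 436.99 kcal

436.99 kcal


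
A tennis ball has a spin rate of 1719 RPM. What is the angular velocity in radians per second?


Convert RPM to rad/s: multiply by 2*pi and divide by 60
omega = 1719 * 2 * pi / 60
= 180.013 rad/s

180.013 rad/s


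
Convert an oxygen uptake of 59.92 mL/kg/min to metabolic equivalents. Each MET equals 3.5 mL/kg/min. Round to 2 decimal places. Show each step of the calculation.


One MET = 3.5 mL/kg/min
Number of METs = 59.92 / 3.5
= 17.12 METs

17.12 METs


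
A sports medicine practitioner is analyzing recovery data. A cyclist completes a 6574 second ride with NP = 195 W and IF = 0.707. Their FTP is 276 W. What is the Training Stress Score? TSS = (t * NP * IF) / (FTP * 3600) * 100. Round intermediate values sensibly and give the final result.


t * NP * IF = 6574 * 195 * 0.707 = 906324.51
FTP * 3600 = 993600
TSS = (906324.51 / 993600) * 100 = 91.22

91.22 TSS


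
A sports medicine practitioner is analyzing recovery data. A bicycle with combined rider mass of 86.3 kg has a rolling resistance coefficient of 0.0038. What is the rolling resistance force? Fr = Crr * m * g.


Fr = 0.0038 * 86.3 * 9.81
= 0.32794 * 9.81
= 3.217 N

3.217 N


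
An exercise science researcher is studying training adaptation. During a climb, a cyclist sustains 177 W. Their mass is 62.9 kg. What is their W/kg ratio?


Power-to-weight = 177 W / 62.9 kg
= 2.814 W/kg

2.814 W/kg


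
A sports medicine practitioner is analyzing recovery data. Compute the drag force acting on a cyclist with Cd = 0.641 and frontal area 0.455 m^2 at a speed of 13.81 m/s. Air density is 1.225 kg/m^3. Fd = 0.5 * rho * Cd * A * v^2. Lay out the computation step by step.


Step 1: v^2 = 190.7161
Step 2: Fd = 0.5 * 1.225 * 0.641 * 0.455 * 190.7161
= 34.069 N

34.069 N


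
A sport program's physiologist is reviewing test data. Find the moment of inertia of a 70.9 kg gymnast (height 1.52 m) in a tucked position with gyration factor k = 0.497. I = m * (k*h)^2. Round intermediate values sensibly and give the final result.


Radius of gyration = 0.497 * 1.52 = 0.75544 m
I = 70.9 * 0.75544^2
= 70.9 * 0.57069
= 40.462 kg*m^2

40.462 kg*m^2


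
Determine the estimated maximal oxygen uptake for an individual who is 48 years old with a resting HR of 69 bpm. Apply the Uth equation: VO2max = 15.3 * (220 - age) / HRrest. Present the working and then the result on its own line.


HRmax = 220 - 48 = 172
VO2max = 15.3 * (172 / 69)
= 15.3 * 2.4928
= 38.14 mL/kg/min

38.14 mL/kg/min


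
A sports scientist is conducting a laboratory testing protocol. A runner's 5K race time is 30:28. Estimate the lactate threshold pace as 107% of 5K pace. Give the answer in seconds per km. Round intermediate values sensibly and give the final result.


Total race time = 30*60 + 28 = 1828 seconds
5K pace = 1828 / 5 = 365.6 sec/km
LT pace = 365.6 * 1.07 = 391.19 sec/km

391.19 s/km


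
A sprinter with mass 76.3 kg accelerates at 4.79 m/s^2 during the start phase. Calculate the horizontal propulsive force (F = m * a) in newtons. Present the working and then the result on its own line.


F = m * a
= 76.3 * 4.79
= 365.48 N

365.48 N


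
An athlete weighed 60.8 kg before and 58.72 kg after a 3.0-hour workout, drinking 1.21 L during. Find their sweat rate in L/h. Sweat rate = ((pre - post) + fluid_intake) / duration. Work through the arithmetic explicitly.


Body mass change = 2.08 kg
Total sweat loss = 2.08 + 1.21 = 3.29 L
Rate = 3.29 / 3.0 = 1.097 L/h

1.097 L/h


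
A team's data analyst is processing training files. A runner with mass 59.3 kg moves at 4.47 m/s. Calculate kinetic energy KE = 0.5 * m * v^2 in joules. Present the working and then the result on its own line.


v^2 = 4.47^2 = 19.9809
KE = 0.5 * 59.3 * 19.9809
= 592.43 J

592.43 J


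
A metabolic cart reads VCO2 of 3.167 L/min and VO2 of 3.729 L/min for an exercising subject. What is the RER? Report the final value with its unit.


RER = VCO2 / VO2 = 3.167 / 3.729 = 0.8493

0.8493


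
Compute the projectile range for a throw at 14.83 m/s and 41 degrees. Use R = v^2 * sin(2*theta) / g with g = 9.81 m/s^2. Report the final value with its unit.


Two times the angle = 82 degrees
sin(82) = 0.990268
R = 219.9289 * 0.990268 / 9.81 = 22.201 m

22.201 m


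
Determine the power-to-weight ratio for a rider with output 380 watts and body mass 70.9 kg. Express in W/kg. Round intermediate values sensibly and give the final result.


P/W = 380 / 70.9 = 5.36 W/kg

5.36 W/kg


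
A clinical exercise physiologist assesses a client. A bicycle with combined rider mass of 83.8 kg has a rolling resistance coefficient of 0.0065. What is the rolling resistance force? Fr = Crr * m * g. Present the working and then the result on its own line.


Fr = 0.0065 * 83.8 * 9.81
= 0.5447 * 9.81
= 5.344 N

5.344 N


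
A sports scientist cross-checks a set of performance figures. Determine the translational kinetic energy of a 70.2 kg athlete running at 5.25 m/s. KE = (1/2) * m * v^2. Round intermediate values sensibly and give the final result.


KE = 0.5 * m * v^2
= 0.5 * 70.2 * 5.25^2
= 0.5 * 70.2 * 27.5625
= 967.44 J

967.44 J


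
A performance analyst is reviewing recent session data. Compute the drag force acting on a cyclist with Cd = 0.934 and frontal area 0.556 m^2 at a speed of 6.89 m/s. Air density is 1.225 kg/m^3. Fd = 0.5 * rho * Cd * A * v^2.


Step 1: v^2 = 47.4721
Step 2: Fd = 0.5 * 1.225 * 0.934 * 0.556 * 47.4721
= 15.1 N

15.1 N
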